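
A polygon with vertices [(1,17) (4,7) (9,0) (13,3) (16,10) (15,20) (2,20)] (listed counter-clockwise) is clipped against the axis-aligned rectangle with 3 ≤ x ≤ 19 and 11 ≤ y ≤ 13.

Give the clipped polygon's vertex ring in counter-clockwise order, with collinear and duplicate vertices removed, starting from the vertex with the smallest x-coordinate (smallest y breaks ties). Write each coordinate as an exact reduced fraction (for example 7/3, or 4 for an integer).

Clipped polygon: [(3,11) (159/10,11) (157/10,13) (3,13)]

1. After x ≥ 3: [(3,31/3) (4,7) (9,0) (13,3) (16,10) (15,20) (3,20)]
2. After x ≤ 19: [(3,31/3) (4,7) (9,0) (13,3) (16,10) (15,20) (3,20)]
3. After y ≥ 11: [(3,11) (159/10,11) (15,20) (3,20)]
4. After y ≤ 13: [(3,13) (3,11) (159/10,11) (157/10,13)]
5. Canonical ring: [(3,11) (159/10,11) (157/10,13) (3,13)]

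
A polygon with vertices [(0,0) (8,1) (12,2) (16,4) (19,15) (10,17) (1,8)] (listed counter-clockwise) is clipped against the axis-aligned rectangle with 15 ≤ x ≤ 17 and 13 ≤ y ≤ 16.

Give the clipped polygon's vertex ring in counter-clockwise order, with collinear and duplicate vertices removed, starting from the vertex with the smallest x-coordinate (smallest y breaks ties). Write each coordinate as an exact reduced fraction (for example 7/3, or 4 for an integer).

1. After x ≥ 15: [(15,7/2) (16,4) (19,15) (15,143/9)]
2. After x ≤ 17: [(15,7/2) (16,4) (17,23/3) (17,139/9) (15,143/9)]
3. After y ≥ 13: [(15,13) (17,13) (17,139/9) (15,143/9)]
4. After y ≤ 16: [(15,13) (17,13) (17,139/9) (15,143/9)]
5. Canonical ring: [(15,13) (17,13) (17,139/9) (15,143/9)]

Clipped polygon: [(15,13) (17,13) (17,139/9) (15,143/9)]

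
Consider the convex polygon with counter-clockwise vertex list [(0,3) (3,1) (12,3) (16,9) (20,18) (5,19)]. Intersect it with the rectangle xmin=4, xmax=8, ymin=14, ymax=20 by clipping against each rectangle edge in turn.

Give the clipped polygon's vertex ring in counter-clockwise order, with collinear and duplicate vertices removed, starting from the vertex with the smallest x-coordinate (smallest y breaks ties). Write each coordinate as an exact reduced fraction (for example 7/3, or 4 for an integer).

Clipped polygon: [(4,14) (8,14) (8,94/5) (5,19) (4,79/5)]

1. After x ≥ 4: [(4,79/5) (4,11/9) (12,3) (16,9) (20,18) (5,19)]
2. After x ≤ 8: [(4,79/5) (4,11/9) (8,19/9) (8,94/5) (5,19)]
3. After y ≥ 14: [(4,79/5) (4,14) (8,14) (8,94/5) (5,19)]
4. After y ≤ 20: [(4,79/5) (4,14) (8,14) (8,94/5) (5,19)]
5. Canonical ring: [(4,14) (8,14) (8,94/5) (5,19) (4,79/5)]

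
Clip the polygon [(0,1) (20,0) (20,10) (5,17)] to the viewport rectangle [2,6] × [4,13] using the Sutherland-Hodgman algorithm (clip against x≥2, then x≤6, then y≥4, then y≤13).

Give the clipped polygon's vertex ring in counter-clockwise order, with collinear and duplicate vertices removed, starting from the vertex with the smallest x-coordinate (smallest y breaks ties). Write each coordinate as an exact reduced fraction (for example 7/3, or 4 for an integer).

1. After x ≥ 2: [(2,37/5) (2,9/10) (20,0) (20,10) (5,17)]
2. After x ≤ 6: [(2,37/5) (2,9/10) (6,7/10) (6,248/15) (5,17)]
3. After y ≥ 4: [(2,37/5) (2,4) (6,4) (6,248/15) (5,17)]
4. After y ≤ 13: [(15/4,13) (2,37/5) (2,4) (6,4) (6,13)]
5. Canonical ring: [(2,4) (6,4) (6,13) (15/4,13) (2,37/5)]

Clipped polygon: [(2,4) (6,4) (6,13) (15/4,13) (2,37/5)]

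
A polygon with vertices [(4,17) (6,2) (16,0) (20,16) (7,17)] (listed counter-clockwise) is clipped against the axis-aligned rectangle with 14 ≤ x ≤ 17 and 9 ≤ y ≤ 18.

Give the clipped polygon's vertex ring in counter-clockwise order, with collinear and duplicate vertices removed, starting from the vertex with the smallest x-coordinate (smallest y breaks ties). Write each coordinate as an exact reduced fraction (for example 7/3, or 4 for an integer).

1. After x ≥ 14: [(14,2/5) (16,0) (20,16) (14,214/13)]
2. After x ≤ 17: [(14,2/5) (16,0) (17,4) (17,211/13) (14,214/13)]
3. After y ≥ 9: [(14,9) (17,9) (17,211/13) (14,214/13)]
4. After y ≤ 18: [(14,9) (17,9) (17,211/13) (14,214/13)]
5. Canonical ring: [(14,9) (17,9) (17,211/13) (14,214/13)]

Clipped polygon: [(14,9) (17,9) (17,211/13) (14,214/13)]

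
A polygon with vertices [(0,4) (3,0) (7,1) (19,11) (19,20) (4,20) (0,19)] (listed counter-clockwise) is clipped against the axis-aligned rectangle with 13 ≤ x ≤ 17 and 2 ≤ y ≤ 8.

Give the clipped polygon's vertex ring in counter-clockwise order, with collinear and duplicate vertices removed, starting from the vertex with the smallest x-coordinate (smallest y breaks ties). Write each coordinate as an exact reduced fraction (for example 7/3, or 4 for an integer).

1. After x ≥ 13: [(13,6) (19,11) (19,20) (13,20)]
2. After x ≤ 17: [(13,6) (17,28/3) (17,20) (13,20)]
3. After y ≥ 2: [(13,6) (17,28/3) (17,20) (13,20)]
4. After y ≤ 8: [(13,8) (13,6) (77/5,8)]
5. Canonical ring: [(13,6) (77/5,8) (13,8)]

Clipped polygon: [(13,6) (77/5,8) (13,8)]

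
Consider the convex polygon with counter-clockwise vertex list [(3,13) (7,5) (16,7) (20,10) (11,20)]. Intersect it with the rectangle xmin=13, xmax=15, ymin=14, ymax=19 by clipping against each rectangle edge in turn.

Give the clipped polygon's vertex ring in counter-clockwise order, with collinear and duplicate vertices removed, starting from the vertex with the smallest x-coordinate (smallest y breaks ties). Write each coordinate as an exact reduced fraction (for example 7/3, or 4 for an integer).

Clipped polygon: [(13,14) (15,14) (15,140/9) (13,160/9)]

1. After x ≥ 13: [(13,19/3) (16,7) (20,10) (13,160/9)]
2. After x ≤ 15: [(13,19/3) (15,61/9) (15,140/9) (13,160/9)]
3. After y ≥ 14: [(13,14) (15,14) (15,140/9) (13,160/9)]
4. After y ≤ 19: [(13,14) (15,14) (15,140/9) (13,160/9)]
5. Canonical ring: [(13,14) (15,14) (15,140/9) (13,160/9)]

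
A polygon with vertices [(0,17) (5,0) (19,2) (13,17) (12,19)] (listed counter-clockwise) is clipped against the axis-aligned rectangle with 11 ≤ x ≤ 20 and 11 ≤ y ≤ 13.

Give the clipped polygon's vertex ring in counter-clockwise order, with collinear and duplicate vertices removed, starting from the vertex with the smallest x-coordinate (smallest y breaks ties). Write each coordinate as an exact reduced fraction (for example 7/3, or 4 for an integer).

1. After x ≥ 11: [(11,113/6) (11,6/7) (19,2) (13,17) (12,19)]
2. After x ≤ 20: [(11,113/6) (11,6/7) (19,2) (13,17) (12,19)]
3. After y ≥ 11: [(11,113/6) (11,11) (77/5,11) (13,17) (12,19)]
4. After y ≤ 13: [(11,13) (11,11) (77/5,11) (73/5,13)]
5. Canonical ring: [(11,11) (77/5,11) (73/5,13) (11,13)]

Clipped polygon: [(11,11) (77/5,11) (73/5,13) (11,13)]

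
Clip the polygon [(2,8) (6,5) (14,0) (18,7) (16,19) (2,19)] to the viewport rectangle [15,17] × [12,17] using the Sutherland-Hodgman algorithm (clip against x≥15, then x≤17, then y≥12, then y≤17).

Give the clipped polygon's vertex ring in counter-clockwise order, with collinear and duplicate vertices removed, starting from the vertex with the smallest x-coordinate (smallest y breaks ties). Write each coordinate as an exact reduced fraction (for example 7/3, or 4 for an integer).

1. After x ≥ 15: [(15,7/4) (18,7) (16,19) (15,19)]
2. After x ≤ 17: [(15,7/4) (17,21/4) (17,13) (16,19) (15,19)]
3. After y ≥ 12: [(15,12) (17,12) (17,13) (16,19) (15,19)]
4. After y ≤ 17: [(15,17) (15,12) (17,12) (17,13) (49/3,17)]
5. Canonical ring: [(15,12) (17,12) (17,13) (49/3,17) (15,17)]

Clipped polygon: [(15,12) (17,12) (17,13) (49/3,17) (15,17)]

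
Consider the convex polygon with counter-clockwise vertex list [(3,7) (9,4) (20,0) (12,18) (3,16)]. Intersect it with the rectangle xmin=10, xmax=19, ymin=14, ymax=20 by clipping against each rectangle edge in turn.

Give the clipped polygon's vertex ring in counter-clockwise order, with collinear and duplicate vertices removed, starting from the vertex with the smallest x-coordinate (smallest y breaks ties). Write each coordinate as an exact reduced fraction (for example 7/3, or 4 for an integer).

Clipped polygon: [(10,14) (124/9,14) (12,18) (10,158/9)]

1. After x ≥ 10: [(10,40/11) (20,0) (12,18) (10,158/9)]
2. After x ≤ 19: [(10,40/11) (19,4/11) (19,9/4) (12,18) (10,158/9)]
3. After y ≥ 14: [(10,14) (124/9,14) (12,18) (10,158/9)]
4. After y ≤ 20: [(10,14) (124/9,14) (12,18) (10,158/9)]
5. Canonical ring: [(10,14) (124/9,14) (12,18) (10,158/9)]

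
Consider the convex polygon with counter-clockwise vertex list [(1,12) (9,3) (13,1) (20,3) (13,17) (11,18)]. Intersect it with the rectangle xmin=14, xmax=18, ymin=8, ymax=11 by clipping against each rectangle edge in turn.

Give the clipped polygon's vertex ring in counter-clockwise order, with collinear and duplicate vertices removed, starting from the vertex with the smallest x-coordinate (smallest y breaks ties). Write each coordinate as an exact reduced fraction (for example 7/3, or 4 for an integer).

Clipped polygon: [(14,8) (35/2,8) (16,11) (14,11)]

1. After x ≥ 14: [(14,9/7) (20,3) (14,15)]
2. After x ≤ 18: [(14,9/7) (18,17/7) (18,7) (14,15)]
3. After y ≥ 8: [(14,8) (35/2,8) (14,15)]
4. After y ≤ 11: [(14,11) (14,8) (35/2,8) (16,11)]
5. Canonical ring: [(14,8) (35/2,8) (16,11) (14,11)]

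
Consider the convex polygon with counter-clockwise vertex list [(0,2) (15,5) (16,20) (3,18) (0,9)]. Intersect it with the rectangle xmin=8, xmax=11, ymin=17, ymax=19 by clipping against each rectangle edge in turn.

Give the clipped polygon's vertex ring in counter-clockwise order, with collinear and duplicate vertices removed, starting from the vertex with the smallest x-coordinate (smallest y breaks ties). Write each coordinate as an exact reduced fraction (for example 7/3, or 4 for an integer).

1. After x ≥ 8: [(8,18/5) (15,5) (16,20) (8,244/13)]
2. After x ≤ 11: [(8,18/5) (11,21/5) (11,250/13) (8,244/13)]
3. After y ≥ 17: [(8,17) (11,17) (11,250/13) (8,244/13)]
4. After y ≤ 19: [(8,17) (11,17) (11,19) (19/2,19) (8,244/13)]
5. Canonical ring: [(8,17) (11,17) (11,19) (19/2,19) (8,244/13)]

Clipped polygon: [(8,17) (11,17) (11,19) (19/2,19) (8,244/13)]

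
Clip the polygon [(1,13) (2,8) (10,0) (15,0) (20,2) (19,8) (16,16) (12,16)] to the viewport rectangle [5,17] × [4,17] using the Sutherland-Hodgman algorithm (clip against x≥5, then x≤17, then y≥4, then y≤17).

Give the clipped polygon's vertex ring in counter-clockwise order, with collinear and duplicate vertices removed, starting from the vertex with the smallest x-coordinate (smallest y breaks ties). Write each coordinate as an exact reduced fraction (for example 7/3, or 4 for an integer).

Clipped polygon: [(5,5) (6,4) (17,4) (17,40/3) (16,16) (12,16) (5,155/11)]

1. After x ≥ 5: [(5,155/11) (5,5) (10,0) (15,0) (20,2) (19,8) (16,16) (12,16)]
2. After x ≤ 17: [(5,155/11) (5,5) (10,0) (15,0) (17,4/5) (17,40/3) (16,16) (12,16)]
3. After y ≥ 4: [(5,155/11) (5,5) (6,4) (17,4) (17,40/3) (16,16) (12,16)]
4. After y ≤ 17: [(5,155/11) (5,5) (6,4) (17,4) (17,40/3) (16,16) (12,16)]
5. Canonical ring: [(5,5) (6,4) (17,4) (17,40/3) (16,16) (12,16) (5,155/11)]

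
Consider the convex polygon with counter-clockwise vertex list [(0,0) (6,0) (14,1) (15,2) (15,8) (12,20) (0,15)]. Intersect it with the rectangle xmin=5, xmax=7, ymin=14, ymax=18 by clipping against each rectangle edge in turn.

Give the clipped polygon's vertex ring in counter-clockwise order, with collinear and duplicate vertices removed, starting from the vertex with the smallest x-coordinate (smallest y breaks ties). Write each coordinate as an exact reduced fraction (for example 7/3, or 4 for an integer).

Clipped polygon: [(5,14) (7,14) (7,215/12) (5,205/12)]

1. After x ≥ 5: [(5,0) (6,0) (14,1) (15,2) (15,8) (12,20) (5,205/12)]
2. After x ≤ 7: [(5,0) (6,0) (7,1/8) (7,215/12) (5,205/12)]
3. After y ≥ 14: [(5,14) (7,14) (7,215/12) (5,205/12)]
4. After y ≤ 18: [(5,14) (7,14) (7,215/12) (5,205/12)]
5. Canonical ring: [(5,14) (7,14) (7,215/12) (5,205/12)]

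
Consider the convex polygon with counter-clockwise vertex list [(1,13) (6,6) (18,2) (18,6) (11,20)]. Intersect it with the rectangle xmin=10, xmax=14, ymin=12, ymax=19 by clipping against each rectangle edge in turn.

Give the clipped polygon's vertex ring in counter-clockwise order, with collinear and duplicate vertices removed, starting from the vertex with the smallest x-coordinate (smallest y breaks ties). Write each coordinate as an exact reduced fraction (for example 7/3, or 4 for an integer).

1. After x ≥ 10: [(10,193/10) (10,14/3) (18,2) (18,6) (11,20)]
2. After x ≤ 14: [(10,193/10) (10,14/3) (14,10/3) (14,14) (11,20)]
3. After y ≥ 12: [(10,193/10) (10,12) (14,12) (14,14) (11,20)]
4. After y ≤ 19: [(10,19) (10,12) (14,12) (14,14) (23/2,19)]
5. Canonical ring: [(10,12) (14,12) (14,14) (23/2,19) (10,19)]

Clipped polygon: [(10,12) (14,12) (14,14) (23/2,19) (10,19)]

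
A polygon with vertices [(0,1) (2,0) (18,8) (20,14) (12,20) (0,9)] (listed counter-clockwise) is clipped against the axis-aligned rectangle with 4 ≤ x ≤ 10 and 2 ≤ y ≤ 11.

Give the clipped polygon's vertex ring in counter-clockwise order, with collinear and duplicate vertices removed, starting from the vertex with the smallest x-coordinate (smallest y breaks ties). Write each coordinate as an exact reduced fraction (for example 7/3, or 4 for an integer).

1. After x ≥ 4: [(4,1) (18,8) (20,14) (12,20) (4,38/3)]
2. After x ≤ 10: [(4,1) (10,4) (10,109/6) (4,38/3)]
3. After y ≥ 2: [(4,2) (6,2) (10,4) (10,109/6) (4,38/3)]
4. After y ≤ 11: [(4,11) (4,2) (6,2) (10,4) (10,11)]
5. Canonical ring: [(4,2) (6,2) (10,4) (10,11) (4,11)]

Clipped polygon: [(4,2) (6,2) (10,4) (10,11) (4,11)]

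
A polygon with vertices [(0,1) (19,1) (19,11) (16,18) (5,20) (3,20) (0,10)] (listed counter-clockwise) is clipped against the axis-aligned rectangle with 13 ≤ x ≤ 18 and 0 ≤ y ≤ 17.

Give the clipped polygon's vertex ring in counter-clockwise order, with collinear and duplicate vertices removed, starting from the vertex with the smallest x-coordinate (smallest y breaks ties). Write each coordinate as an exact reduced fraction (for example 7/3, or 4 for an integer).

Clipped polygon: [(13,1) (18,1) (18,40/3) (115/7,17) (13,17)]

1. After x ≥ 13: [(13,1) (19,1) (19,11) (16,18) (13,204/11)]
2. After x ≤ 18: [(13,1) (18,1) (18,40/3) (16,18) (13,204/11)]
3. After y ≥ 0: [(13,1) (18,1) (18,40/3) (16,18) (13,204/11)]
4. After y ≤ 17: [(13,17) (13,1) (18,1) (18,40/3) (115/7,17)]
5. Canonical ring: [(13,1) (18,1) (18,40/3) (115/7,17) (13,17)]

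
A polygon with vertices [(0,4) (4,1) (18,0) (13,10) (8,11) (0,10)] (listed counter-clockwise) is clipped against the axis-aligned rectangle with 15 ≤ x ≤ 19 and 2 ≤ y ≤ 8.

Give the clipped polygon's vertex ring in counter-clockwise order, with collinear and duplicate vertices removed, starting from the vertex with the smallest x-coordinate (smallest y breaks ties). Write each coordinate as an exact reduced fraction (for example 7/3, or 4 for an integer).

Clipped polygon: [(15,2) (17,2) (15,6)]

1. After x ≥ 15: [(15,3/14) (18,0) (15,6)]
2. After x ≤ 19: [(15,3/14) (18,0) (15,6)]
3. After y ≥ 2: [(15,2) (17,2) (15,6)]
4. After y ≤ 8: [(15,2) (17,2) (15,6)]
5. Canonical ring: [(15,2) (17,2) (15,6)]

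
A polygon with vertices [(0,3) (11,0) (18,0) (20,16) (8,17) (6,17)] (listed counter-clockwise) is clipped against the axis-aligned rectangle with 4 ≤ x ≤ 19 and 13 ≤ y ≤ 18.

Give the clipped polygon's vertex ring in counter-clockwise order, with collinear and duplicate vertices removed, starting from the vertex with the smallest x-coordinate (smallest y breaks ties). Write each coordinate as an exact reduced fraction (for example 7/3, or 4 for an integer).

Clipped polygon: [(30/7,13) (19,13) (19,193/12) (8,17) (6,17)]

1. After x ≥ 4: [(4,37/3) (4,21/11) (11,0) (18,0) (20,16) (8,17) (6,17)]
2. After x ≤ 19: [(4,37/3) (4,21/11) (11,0) (18,0) (19,8) (19,193/12) (8,17) (6,17)]
3. After y ≥ 13: [(30/7,13) (19,13) (19,193/12) (8,17) (6,17)]
4. After y ≤ 18: [(30/7,13) (19,13) (19,193/12) (8,17) (6,17)]
5. Canonical ring: [(30/7,13) (19,13) (19,193/12) (8,17) (6,17)]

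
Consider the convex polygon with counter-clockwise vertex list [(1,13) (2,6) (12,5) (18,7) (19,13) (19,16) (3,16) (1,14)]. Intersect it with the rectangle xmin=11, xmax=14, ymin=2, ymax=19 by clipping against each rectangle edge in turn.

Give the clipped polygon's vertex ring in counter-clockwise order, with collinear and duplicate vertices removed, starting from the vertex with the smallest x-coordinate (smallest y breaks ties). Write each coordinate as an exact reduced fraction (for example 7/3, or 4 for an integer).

Clipped polygon: [(11,51/10) (12,5) (14,17/3) (14,16) (11,16)]

1. After x ≥ 11: [(11,51/10) (12,5) (18,7) (19,13) (19,16) (11,16)]
2. After x ≤ 14: [(11,51/10) (12,5) (14,17/3) (14,16) (11,16)]
3. After y ≥ 2: [(11,51/10) (12,5) (14,17/3) (14,16) (11,16)]
4. After y ≤ 19: [(11,51/10) (12,5) (14,17/3) (14,16) (11,16)]
5. Canonical ring: [(11,51/10) (12,5) (14,17/3) (14,16) (11,16)]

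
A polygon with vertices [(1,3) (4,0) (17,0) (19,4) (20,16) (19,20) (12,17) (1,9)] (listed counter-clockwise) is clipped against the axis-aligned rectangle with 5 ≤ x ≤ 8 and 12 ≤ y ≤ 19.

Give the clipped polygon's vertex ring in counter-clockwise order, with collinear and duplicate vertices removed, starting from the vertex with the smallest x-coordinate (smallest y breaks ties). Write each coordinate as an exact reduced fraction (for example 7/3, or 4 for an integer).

Clipped polygon: [(41/8,12) (8,12) (8,155/11)]

1. After x ≥ 5: [(5,0) (17,0) (19,4) (20,16) (19,20) (12,17) (5,131/11)]
2. After x ≤ 8: [(5,0) (8,0) (8,155/11) (5,131/11)]
3. After y ≥ 12: [(8,12) (8,155/11) (41/8,12)]
4. After y ≤ 19: [(8,12) (8,155/11) (41/8,12)]
5. Canonical ring: [(41/8,12) (8,12) (8,155/11)]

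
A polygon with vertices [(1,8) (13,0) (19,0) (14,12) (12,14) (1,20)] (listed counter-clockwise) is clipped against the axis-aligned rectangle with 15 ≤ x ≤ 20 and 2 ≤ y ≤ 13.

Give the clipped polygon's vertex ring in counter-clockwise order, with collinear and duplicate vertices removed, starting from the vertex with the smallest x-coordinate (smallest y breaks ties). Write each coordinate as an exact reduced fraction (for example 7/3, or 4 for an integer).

1. After x ≥ 15: [(15,0) (19,0) (15,48/5)]
2. After x ≤ 20: [(15,0) (19,0) (15,48/5)]
3. After y ≥ 2: [(15,2) (109/6,2) (15,48/5)]
4. After y ≤ 13: [(15,2) (109/6,2) (15,48/5)]
5. Canonical ring: [(15,2) (109/6,2) (15,48/5)]

Clipped polygon: [(15,2) (109/6,2) (15,48/5)]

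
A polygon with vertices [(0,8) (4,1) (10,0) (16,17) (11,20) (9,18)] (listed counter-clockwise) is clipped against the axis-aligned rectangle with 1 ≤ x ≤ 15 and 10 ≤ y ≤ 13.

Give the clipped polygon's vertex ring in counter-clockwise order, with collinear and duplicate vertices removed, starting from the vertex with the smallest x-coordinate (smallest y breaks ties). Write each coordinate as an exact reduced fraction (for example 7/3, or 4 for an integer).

1. After x ≥ 1: [(1,82/9) (1,25/4) (4,1) (10,0) (16,17) (11,20) (9,18)]
2. After x ≤ 15: [(1,82/9) (1,25/4) (4,1) (10,0) (15,85/6) (15,88/5) (11,20) (9,18)]
3. After y ≥ 10: [(9/5,10) (230/17,10) (15,85/6) (15,88/5) (11,20) (9,18)]
4. After y ≤ 13: [(9/2,13) (9/5,10) (230/17,10) (248/17,13)]
5. Canonical ring: [(9/5,10) (230/17,10) (248/17,13) (9/2,13)]

Clipped polygon: [(9/5,10) (230/17,10) (248/17,13) (9/2,13)]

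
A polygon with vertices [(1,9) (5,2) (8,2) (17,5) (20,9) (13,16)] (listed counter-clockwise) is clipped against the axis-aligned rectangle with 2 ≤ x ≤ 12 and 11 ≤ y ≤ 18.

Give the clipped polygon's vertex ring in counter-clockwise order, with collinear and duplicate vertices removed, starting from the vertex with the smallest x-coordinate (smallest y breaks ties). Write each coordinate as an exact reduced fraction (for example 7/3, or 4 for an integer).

1. After x ≥ 2: [(2,115/12) (2,29/4) (5,2) (8,2) (17,5) (20,9) (13,16)]
2. After x ≤ 12: [(12,185/12) (2,115/12) (2,29/4) (5,2) (8,2) (12,10/3)]
3. After y ≥ 11: [(12,11) (12,185/12) (31/7,11)]
4. After y ≤ 18: [(12,11) (12,185/12) (31/7,11)]
5. Canonical ring: [(31/7,11) (12,11) (12,185/12)]

Clipped polygon: [(31/7,11) (12,11) (12,185/12)]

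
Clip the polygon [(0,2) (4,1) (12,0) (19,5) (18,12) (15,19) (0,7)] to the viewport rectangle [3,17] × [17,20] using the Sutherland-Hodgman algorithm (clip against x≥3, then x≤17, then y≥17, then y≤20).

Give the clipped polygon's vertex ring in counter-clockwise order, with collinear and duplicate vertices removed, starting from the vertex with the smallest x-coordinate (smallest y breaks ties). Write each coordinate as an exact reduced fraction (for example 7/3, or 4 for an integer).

1. After x ≥ 3: [(3,5/4) (4,1) (12,0) (19,5) (18,12) (15,19) (3,47/5)]
2. After x ≤ 17: [(3,5/4) (4,1) (12,0) (17,25/7) (17,43/3) (15,19) (3,47/5)]
3. After y ≥ 17: [(111/7,17) (15,19) (25/2,17)]
4. After y ≤ 20: [(111/7,17) (15,19) (25/2,17)]
5. Canonical ring: [(25/2,17) (111/7,17) (15,19)]

Clipped polygon: [(25/2,17) (111/7,17) (15,19)]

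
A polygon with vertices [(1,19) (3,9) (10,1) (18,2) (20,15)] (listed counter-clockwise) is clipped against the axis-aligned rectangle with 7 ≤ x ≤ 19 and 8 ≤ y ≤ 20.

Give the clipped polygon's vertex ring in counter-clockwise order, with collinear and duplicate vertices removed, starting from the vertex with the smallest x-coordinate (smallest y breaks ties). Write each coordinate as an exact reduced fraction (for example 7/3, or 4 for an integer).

Clipped polygon: [(7,8) (246/13,8) (19,17/2) (19,289/19) (7,337/19)]

1. After x ≥ 7: [(7,337/19) (7,31/7) (10,1) (18,2) (20,15)]
2. After x ≤ 19: [(19,289/19) (7,337/19) (7,31/7) (10,1) (18,2) (19,17/2)]
3. After y ≥ 8: [(19,289/19) (7,337/19) (7,8) (246/13,8) (19,17/2)]
4. After y ≤ 20: [(19,289/19) (7,337/19) (7,8) (246/13,8) (19,17/2)]
5. Canonical ring: [(7,8) (246/13,8) (19,17/2) (19,289/19) (7,337/19)]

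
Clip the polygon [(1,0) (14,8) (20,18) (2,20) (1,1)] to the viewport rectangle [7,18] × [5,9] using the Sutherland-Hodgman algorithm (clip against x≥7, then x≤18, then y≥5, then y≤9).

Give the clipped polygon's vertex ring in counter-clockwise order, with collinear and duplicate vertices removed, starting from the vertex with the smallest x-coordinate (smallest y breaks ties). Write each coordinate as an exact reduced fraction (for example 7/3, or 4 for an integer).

Clipped polygon: [(7,5) (73/8,5) (14,8) (73/5,9) (7,9)]

1. After x ≥ 7: [(7,48/13) (14,8) (20,18) (7,175/9)]
2. After x ≤ 18: [(7,48/13) (14,8) (18,44/3) (18,164/9) (7,175/9)]
3. After y ≥ 5: [(7,5) (73/8,5) (14,8) (18,44/3) (18,164/9) (7,175/9)]
4. After y ≤ 9: [(7,9) (7,5) (73/8,5) (14,8) (73/5,9)]
5. Canonical ring: [(7,5) (73/8,5) (14,8) (73/5,9) (7,9)]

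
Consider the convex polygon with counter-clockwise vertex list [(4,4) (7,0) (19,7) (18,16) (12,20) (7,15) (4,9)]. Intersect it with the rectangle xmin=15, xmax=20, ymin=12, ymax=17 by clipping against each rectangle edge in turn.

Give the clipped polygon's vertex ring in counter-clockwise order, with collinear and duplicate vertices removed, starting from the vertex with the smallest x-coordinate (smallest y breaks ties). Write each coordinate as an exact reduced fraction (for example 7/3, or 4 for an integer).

Clipped polygon: [(15,12) (166/9,12) (18,16) (33/2,17) (15,17)]

1. After x ≥ 15: [(15,14/3) (19,7) (18,16) (15,18)]
2. After x ≤ 20: [(15,14/3) (19,7) (18,16) (15,18)]
3. After y ≥ 12: [(15,12) (166/9,12) (18,16) (15,18)]
4. After y ≤ 17: [(15,17) (15,12) (166/9,12) (18,16) (33/2,17)]
5. Canonical ring: [(15,12) (166/9,12) (18,16) (33/2,17) (15,17)]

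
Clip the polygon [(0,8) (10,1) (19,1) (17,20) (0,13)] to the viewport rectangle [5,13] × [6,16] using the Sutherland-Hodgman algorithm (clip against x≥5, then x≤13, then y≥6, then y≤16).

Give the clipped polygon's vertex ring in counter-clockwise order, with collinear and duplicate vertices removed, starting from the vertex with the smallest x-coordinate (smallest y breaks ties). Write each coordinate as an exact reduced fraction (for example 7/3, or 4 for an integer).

Clipped polygon: [(5,6) (13,6) (13,16) (51/7,16) (5,256/17)]

1. After x ≥ 5: [(5,9/2) (10,1) (19,1) (17,20) (5,256/17)]
2. After x ≤ 13: [(5,9/2) (10,1) (13,1) (13,312/17) (5,256/17)]
3. After y ≥ 6: [(5,6) (13,6) (13,312/17) (5,256/17)]
4. After y ≤ 16: [(5,6) (13,6) (13,16) (51/7,16) (5,256/17)]
5. Canonical ring: [(5,6) (13,6) (13,16) (51/7,16) (5,256/17)]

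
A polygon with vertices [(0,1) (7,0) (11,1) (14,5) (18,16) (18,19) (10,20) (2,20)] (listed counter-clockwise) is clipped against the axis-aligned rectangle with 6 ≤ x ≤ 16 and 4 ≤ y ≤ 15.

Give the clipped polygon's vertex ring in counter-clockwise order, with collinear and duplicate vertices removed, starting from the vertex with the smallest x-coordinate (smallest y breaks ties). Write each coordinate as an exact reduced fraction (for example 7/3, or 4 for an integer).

1. After x ≥ 6: [(6,1/7) (7,0) (11,1) (14,5) (18,16) (18,19) (10,20) (6,20)]
2. After x ≤ 16: [(6,1/7) (7,0) (11,1) (14,5) (16,21/2) (16,77/4) (10,20) (6,20)]
3. After y ≥ 4: [(6,4) (53/4,4) (14,5) (16,21/2) (16,77/4) (10,20) (6,20)]
4. After y ≤ 15: [(6,15) (6,4) (53/4,4) (14,5) (16,21/2) (16,15)]
5. Canonical ring: [(6,4) (53/4,4) (14,5) (16,21/2) (16,15) (6,15)]

Clipped polygon: [(6,4) (53/4,4) (14,5) (16,21/2) (16,15) (6,15)]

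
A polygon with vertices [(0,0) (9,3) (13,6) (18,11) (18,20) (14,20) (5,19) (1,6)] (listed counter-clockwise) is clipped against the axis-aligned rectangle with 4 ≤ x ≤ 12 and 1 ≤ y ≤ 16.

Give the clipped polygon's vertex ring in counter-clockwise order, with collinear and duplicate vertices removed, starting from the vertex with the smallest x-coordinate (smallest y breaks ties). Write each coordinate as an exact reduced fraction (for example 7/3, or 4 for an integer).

Clipped polygon: [(4,4/3) (9,3) (12,21/4) (12,16) (53/13,16) (4,63/4)]

1. After x ≥ 4: [(4,4/3) (9,3) (13,6) (18,11) (18,20) (14,20) (5,19) (4,63/4)]
2. After x ≤ 12: [(4,4/3) (9,3) (12,21/4) (12,178/9) (5,19) (4,63/4)]
3. After y ≥ 1: [(4,4/3) (9,3) (12,21/4) (12,178/9) (5,19) (4,63/4)]
4. After y ≤ 16: [(4,4/3) (9,3) (12,21/4) (12,16) (53/13,16) (4,63/4)]
5. Canonical ring: [(4,4/3) (9,3) (12,21/4) (12,16) (53/13,16) (4,63/4)]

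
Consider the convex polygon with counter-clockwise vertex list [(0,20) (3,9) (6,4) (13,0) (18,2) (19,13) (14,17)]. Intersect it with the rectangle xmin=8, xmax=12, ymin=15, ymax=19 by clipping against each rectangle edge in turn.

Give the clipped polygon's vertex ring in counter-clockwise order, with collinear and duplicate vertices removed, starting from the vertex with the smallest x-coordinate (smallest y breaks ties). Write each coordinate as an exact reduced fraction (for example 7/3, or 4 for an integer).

Clipped polygon: [(8,15) (12,15) (12,122/7) (8,128/7)]

1. After x ≥ 8: [(8,128/7) (8,20/7) (13,0) (18,2) (19,13) (14,17)]
2. After x ≤ 12: [(12,122/7) (8,128/7) (8,20/7) (12,4/7)]
3. After y ≥ 15: [(12,15) (12,122/7) (8,128/7) (8,15)]
4. After y ≤ 19: [(12,15) (12,122/7) (8,128/7) (8,15)]
5. Canonical ring: [(8,15) (12,15) (12,122/7) (8,128/7)]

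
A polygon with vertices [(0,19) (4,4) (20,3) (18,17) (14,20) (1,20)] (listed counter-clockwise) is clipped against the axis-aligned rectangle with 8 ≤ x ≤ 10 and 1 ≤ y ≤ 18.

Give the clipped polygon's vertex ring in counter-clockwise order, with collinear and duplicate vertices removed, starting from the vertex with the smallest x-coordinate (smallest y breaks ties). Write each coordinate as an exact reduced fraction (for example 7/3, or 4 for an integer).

Clipped polygon: [(8,15/4) (10,29/8) (10,18) (8,18)]

1. After x ≥ 8: [(8,15/4) (20,3) (18,17) (14,20) (8,20)]
2. After x ≤ 10: [(8,15/4) (10,29/8) (10,20) (8,20)]
3. After y ≥ 1: [(8,15/4) (10,29/8) (10,20) (8,20)]
4. After y ≤ 18: [(8,18) (8,15/4) (10,29/8) (10,18)]
5. Canonical ring: [(8,15/4) (10,29/8) (10,18) (8,18)]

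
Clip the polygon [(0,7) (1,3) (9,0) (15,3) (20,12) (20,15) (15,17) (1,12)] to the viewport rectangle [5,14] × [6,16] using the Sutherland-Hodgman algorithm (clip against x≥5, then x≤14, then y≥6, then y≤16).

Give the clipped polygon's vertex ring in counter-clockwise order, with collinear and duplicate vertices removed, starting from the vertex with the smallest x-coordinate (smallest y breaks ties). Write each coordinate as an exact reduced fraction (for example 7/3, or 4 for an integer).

Clipped polygon: [(5,6) (14,6) (14,16) (61/5,16) (5,94/7)]

1. After x ≥ 5: [(5,3/2) (9,0) (15,3) (20,12) (20,15) (15,17) (5,94/7)]
2. After x ≤ 14: [(5,3/2) (9,0) (14,5/2) (14,233/14) (5,94/7)]
3. After y ≥ 6: [(5,6) (14,6) (14,233/14) (5,94/7)]
4. After y ≤ 16: [(5,6) (14,6) (14,16) (61/5,16) (5,94/7)]
5. Canonical ring: [(5,6) (14,6) (14,16) (61/5,16) (5,94/7)]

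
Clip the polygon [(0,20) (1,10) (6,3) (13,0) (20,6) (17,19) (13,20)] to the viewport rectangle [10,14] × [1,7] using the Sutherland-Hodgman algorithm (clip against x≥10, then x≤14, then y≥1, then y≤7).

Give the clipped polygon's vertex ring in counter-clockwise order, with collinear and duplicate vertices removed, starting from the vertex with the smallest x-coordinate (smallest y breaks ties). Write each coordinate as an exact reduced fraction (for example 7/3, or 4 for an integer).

Clipped polygon: [(10,9/7) (32/3,1) (14,1) (14,7) (10,7)]

1. After x ≥ 10: [(10,20) (10,9/7) (13,0) (20,6) (17,19) (13,20)]
2. After x ≤ 14: [(10,20) (10,9/7) (13,0) (14,6/7) (14,79/4) (13,20)]
3. After y ≥ 1: [(10,20) (10,9/7) (32/3,1) (14,1) (14,79/4) (13,20)]
4. After y ≤ 7: [(10,7) (10,9/7) (32/3,1) (14,1) (14,7)]
5. Canonical ring: [(10,9/7) (32/3,1) (14,1) (14,7) (10,7)]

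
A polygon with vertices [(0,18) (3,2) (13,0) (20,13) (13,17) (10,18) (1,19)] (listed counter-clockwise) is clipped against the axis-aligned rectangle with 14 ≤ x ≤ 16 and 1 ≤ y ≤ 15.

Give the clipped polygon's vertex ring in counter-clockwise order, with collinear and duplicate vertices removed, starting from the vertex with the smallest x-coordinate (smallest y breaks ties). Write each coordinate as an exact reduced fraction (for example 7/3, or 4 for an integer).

1. After x ≥ 14: [(14,13/7) (20,13) (14,115/7)]
2. After x ≤ 16: [(14,13/7) (16,39/7) (16,107/7) (14,115/7)]
3. After y ≥ 1: [(14,13/7) (16,39/7) (16,107/7) (14,115/7)]
4. After y ≤ 15: [(14,15) (14,13/7) (16,39/7) (16,15)]
5. Canonical ring: [(14,13/7) (16,39/7) (16,15) (14,15)]

Clipped polygon: [(14,13/7) (16,39/7) (16,15) (14,15)]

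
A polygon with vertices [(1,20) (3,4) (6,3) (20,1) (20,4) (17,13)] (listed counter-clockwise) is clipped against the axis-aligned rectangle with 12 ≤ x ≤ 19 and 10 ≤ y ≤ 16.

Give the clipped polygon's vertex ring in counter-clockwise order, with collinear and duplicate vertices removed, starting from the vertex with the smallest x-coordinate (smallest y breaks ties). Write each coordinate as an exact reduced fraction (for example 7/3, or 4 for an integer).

Clipped polygon: [(12,10) (18,10) (17,13) (12,243/16)]

1. After x ≥ 12: [(12,243/16) (12,15/7) (20,1) (20,4) (17,13)]
2. After x ≤ 19: [(12,243/16) (12,15/7) (19,8/7) (19,7) (17,13)]
3. After y ≥ 10: [(12,243/16) (12,10) (18,10) (17,13)]
4. After y ≤ 16: [(12,243/16) (12,10) (18,10) (17,13)]
5. Canonical ring: [(12,10) (18,10) (17,13) (12,243/16)]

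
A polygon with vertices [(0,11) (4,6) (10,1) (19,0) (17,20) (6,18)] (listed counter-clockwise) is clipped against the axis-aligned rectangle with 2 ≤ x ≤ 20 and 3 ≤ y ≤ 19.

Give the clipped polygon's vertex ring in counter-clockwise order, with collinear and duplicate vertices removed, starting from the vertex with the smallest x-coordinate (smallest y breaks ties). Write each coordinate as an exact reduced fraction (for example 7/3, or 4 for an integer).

1. After x ≥ 2: [(2,40/3) (2,17/2) (4,6) (10,1) (19,0) (17,20) (6,18)]
2. After x ≤ 20: [(2,40/3) (2,17/2) (4,6) (10,1) (19,0) (17,20) (6,18)]
3. After y ≥ 3: [(2,40/3) (2,17/2) (4,6) (38/5,3) (187/10,3) (17,20) (6,18)]
4. After y ≤ 19: [(2,40/3) (2,17/2) (4,6) (38/5,3) (187/10,3) (171/10,19) (23/2,19) (6,18)]
5. Canonical ring: [(2,17/2) (4,6) (38/5,3) (187/10,3) (171/10,19) (23/2,19) (6,18) (2,40/3)]

Clipped polygon: [(2,17/2) (4,6) (38/5,3) (187/10,3) (171/10,19) (23/2,19) (6,18) (2,40/3)]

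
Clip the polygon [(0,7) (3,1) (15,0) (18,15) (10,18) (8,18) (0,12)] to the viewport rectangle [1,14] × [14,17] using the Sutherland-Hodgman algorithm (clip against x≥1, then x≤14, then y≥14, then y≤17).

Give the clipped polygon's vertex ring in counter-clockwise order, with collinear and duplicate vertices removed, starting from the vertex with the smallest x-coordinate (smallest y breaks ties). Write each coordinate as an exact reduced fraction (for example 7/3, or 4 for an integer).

Clipped polygon: [(8/3,14) (14,14) (14,33/2) (38/3,17) (20/3,17)]

1. After x ≥ 1: [(1,5) (3,1) (15,0) (18,15) (10,18) (8,18) (1,51/4)]
2. After x ≤ 14: [(1,5) (3,1) (14,1/12) (14,33/2) (10,18) (8,18) (1,51/4)]
3. After y ≥ 14: [(14,14) (14,33/2) (10,18) (8,18) (8/3,14)]
4. After y ≤ 17: [(14,14) (14,33/2) (38/3,17) (20/3,17) (8/3,14)]
5. Canonical ring: [(8/3,14) (14,14) (14,33/2) (38/3,17) (20/3,17)]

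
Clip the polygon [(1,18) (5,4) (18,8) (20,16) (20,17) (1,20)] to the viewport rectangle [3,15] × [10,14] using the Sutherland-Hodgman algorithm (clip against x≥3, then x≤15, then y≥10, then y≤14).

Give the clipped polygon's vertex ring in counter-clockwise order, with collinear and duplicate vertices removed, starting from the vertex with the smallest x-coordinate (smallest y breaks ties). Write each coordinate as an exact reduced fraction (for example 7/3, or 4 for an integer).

1. After x ≥ 3: [(3,11) (5,4) (18,8) (20,16) (20,17) (3,374/19)]
2. After x ≤ 15: [(3,11) (5,4) (15,92/13) (15,338/19) (3,374/19)]
3. After y ≥ 10: [(3,11) (23/7,10) (15,10) (15,338/19) (3,374/19)]
4. After y ≤ 14: [(3,14) (3,11) (23/7,10) (15,10) (15,14)]
5. Canonical ring: [(3,11) (23/7,10) (15,10) (15,14) (3,14)]

Clipped polygon: [(3,11) (23/7,10) (15,10) (15,14) (3,14)]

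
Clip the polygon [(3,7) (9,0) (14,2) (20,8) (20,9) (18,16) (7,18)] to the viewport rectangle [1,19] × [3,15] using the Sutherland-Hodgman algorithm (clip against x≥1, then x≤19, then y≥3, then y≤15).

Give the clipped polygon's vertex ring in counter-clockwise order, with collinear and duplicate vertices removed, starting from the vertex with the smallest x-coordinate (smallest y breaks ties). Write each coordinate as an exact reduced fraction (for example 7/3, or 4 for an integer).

1. After x ≥ 1: [(3,7) (9,0) (14,2) (20,8) (20,9) (18,16) (7,18)]
2. After x ≤ 19: [(3,7) (9,0) (14,2) (19,7) (19,25/2) (18,16) (7,18)]
3. After y ≥ 3: [(3,7) (45/7,3) (15,3) (19,7) (19,25/2) (18,16) (7,18)]
4. After y ≤ 15: [(65/11,15) (3,7) (45/7,3) (15,3) (19,7) (19,25/2) (128/7,15)]
5. Canonical ring: [(3,7) (45/7,3) (15,3) (19,7) (19,25/2) (128/7,15) (65/11,15)]

Clipped polygon: [(3,7) (45/7,3) (15,3) (19,7) (19,25/2) (128/7,15) (65/11,15)]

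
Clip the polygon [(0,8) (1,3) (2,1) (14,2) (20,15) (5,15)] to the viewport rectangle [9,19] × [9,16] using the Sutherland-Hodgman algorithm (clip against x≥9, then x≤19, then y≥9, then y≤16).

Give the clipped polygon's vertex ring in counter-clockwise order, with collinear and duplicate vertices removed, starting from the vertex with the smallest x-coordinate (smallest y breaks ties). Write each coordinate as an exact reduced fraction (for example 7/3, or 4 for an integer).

Clipped polygon: [(9,9) (224/13,9) (19,77/6) (19,15) (9,15)]

1. After x ≥ 9: [(9,19/12) (14,2) (20,15) (9,15)]
2. After x ≤ 19: [(9,19/12) (14,2) (19,77/6) (19,15) (9,15)]
3. After y ≥ 9: [(9,9) (224/13,9) (19,77/6) (19,15) (9,15)]
4. After y ≤ 16: [(9,9) (224/13,9) (19,77/6) (19,15) (9,15)]
5. Canonical ring: [(9,9) (224/13,9) (19,77/6) (19,15) (9,15)]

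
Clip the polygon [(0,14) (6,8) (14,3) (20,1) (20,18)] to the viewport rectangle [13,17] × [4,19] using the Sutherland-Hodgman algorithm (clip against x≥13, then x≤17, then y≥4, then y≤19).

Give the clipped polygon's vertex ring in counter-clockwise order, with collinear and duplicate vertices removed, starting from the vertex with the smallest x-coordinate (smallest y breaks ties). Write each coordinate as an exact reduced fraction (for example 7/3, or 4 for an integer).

1. After x ≥ 13: [(13,83/5) (13,29/8) (14,3) (20,1) (20,18)]
2. After x ≤ 17: [(17,87/5) (13,83/5) (13,29/8) (14,3) (17,2)]
3. After y ≥ 4: [(17,4) (17,87/5) (13,83/5) (13,4)]
4. After y ≤ 19: [(17,4) (17,87/5) (13,83/5) (13,4)]
5. Canonical ring: [(13,4) (17,4) (17,87/5) (13,83/5)]

Clipped polygon: [(13,4) (17,4) (17,87/5) (13,83/5)]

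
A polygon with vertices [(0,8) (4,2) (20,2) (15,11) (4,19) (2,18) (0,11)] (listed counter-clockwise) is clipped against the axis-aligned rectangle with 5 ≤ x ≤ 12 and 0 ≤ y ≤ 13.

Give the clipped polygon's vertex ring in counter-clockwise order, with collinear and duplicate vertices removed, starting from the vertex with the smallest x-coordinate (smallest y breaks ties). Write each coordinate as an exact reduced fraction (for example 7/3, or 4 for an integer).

1. After x ≥ 5: [(5,2) (20,2) (15,11) (5,201/11)]
2. After x ≤ 12: [(5,2) (12,2) (12,145/11) (5,201/11)]
3. After y ≥ 0: [(5,2) (12,2) (12,145/11) (5,201/11)]
4. After y ≤ 13: [(5,13) (5,2) (12,2) (12,13)]
5. Canonical ring: [(5,2) (12,2) (12,13) (5,13)]

Clipped polygon: [(5,2) (12,2) (12,13) (5,13)]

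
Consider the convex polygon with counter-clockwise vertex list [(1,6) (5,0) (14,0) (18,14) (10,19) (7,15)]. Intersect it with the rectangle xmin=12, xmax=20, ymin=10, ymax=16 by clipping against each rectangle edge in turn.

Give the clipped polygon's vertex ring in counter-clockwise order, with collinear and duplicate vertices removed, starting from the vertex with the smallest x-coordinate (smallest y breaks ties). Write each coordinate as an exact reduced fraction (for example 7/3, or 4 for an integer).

Clipped polygon: [(12,10) (118/7,10) (18,14) (74/5,16) (12,16)]

1. After x ≥ 12: [(12,0) (14,0) (18,14) (12,71/4)]
2. After x ≤ 20: [(12,0) (14,0) (18,14) (12,71/4)]
3. After y ≥ 10: [(12,10) (118/7,10) (18,14) (12,71/4)]
4. After y ≤ 16: [(12,16) (12,10) (118/7,10) (18,14) (74/5,16)]
5. Canonical ring: [(12,10) (118/7,10) (18,14) (74/5,16) (12,16)]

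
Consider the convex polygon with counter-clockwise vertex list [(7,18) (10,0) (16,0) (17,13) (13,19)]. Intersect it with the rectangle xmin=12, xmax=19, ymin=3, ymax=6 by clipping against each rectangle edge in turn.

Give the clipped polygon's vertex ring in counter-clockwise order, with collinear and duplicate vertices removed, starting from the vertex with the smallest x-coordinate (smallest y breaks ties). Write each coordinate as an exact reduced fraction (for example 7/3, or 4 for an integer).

1. After x ≥ 12: [(12,113/6) (12,0) (16,0) (17,13) (13,19)]
2. After x ≤ 19: [(12,113/6) (12,0) (16,0) (17,13) (13,19)]
3. After y ≥ 3: [(12,113/6) (12,3) (211/13,3) (17,13) (13,19)]
4. After y ≤ 6: [(12,6) (12,3) (211/13,3) (214/13,6)]
5. Canonical ring: [(12,3) (211/13,3) (214/13,6) (12,6)]

Clipped polygon: [(12,3) (211/13,3) (214/13,6) (12,6)]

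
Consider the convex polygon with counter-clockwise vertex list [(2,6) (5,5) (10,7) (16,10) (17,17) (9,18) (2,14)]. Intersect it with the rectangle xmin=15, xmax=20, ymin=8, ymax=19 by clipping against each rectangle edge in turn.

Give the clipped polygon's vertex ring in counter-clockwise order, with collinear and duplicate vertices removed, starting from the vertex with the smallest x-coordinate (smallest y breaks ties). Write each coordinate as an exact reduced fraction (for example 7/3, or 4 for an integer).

Clipped polygon: [(15,19/2) (16,10) (17,17) (15,69/4)]

1. After x ≥ 15: [(15,19/2) (16,10) (17,17) (15,69/4)]
2. After x ≤ 20: [(15,19/2) (16,10) (17,17) (15,69/4)]
3. After y ≥ 8: [(15,19/2) (16,10) (17,17) (15,69/4)]
4. After y ≤ 19: [(15,19/2) (16,10) (17,17) (15,69/4)]
5. Canonical ring: [(15,19/2) (16,10) (17,17) (15,69/4)]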